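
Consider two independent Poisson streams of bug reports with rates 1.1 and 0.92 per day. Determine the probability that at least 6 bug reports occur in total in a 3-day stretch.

Independent Poisson processes superpose: combined rate λ = 1.1 + 0.92 = 2.02 per day.
Over the interval, μ = 2.02 × 3 = 6.06 (a 3-day stretch = 3 days).
P(N ≥ 6) = 1 − P(N ≤ 5) ≈ 0.5639.

0.5639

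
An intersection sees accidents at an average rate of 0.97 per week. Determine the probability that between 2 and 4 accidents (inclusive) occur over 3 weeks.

0.6172

Over the interval, μ = 0.97 × 3 = 2.91 (3 weeks).
P(2 ≤ N ≤ 4) = Σ_{j=2}^{4} e^(−2.91) · 2.91^j/j! ≈ 0.6172.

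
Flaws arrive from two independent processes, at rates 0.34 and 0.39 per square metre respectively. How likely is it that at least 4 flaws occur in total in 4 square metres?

0.3349

Independent Poisson processes superpose: combined rate λ = 0.34 + 0.39 = 0.73 per square metre.
Over the interval, μ = 0.73 × 4 = 2.92 (4 square metres).
P(N ≥ 4) = 1 − P(N ≤ 3) ≈ 0.3349.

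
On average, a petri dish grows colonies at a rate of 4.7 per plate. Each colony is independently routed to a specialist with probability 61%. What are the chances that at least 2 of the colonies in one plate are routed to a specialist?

Thinning: the colonies that are routed to a specialist themselves form a Poisson process with rate 0.61 × 4.7 = 2.867 per plate.
So μ = 2.867.
P(N ≥ 2) = 1 − P(N ≤ 1) ≈ 0.7801.

0.7801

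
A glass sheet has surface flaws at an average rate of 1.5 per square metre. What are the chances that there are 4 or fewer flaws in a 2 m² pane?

Over the interval, μ = 1.5 × 2 = 3 (a 2 m² pane = 2 square metres).
P(N ≤ 4) = Σ_{j=0}^{4} e^(−μ) μ^j/j! ≈ 0.8153.

0.8153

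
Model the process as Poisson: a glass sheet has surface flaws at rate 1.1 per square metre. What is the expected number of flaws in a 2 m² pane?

2.2

E[N] = λt = 1.1 × 2 = 2.2 (a 2 m² pane = 2 square metres).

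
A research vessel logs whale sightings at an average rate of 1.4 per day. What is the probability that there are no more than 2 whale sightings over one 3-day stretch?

0.2102

Over the interval, μ = 1.4 × 3 = 4.2 (a 3-day stretch = 3 days).
P(N ≤ 2) = Σ_{j=0}^{2} e^(−μ) μ^j/j! ≈ 0.2102.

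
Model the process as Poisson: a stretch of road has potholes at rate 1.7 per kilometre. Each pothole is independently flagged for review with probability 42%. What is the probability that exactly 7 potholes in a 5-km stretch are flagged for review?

0.0413

Thinning: the potholes that are flagged for review themselves form a Poisson process with rate 0.42 × 1.7 = 0.714 per kilometre.
Over the interval, μ = 0.714 × 5 = 3.57 (a 5-km stretch = 5 kilometres).
P(N = 7) = e^(−3.57) · 3.57^7/7! ≈ 0.0413.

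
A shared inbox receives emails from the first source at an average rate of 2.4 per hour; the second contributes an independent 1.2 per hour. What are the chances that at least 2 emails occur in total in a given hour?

0.8743

Independent Poisson processes superpose: combined rate λ = 2.4 + 1.2 = 3.6 per hour.
So μ = 3.6.
P(N ≥ 2) = 1 − P(N ≤ 1) ≈ 0.8743.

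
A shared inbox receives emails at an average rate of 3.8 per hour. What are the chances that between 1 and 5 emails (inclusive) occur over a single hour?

With mean μ = 3.8 per hour,
P(1 ≤ N ≤ 5) = Σ_{j=1}^{5} e^(−3.8) · 3.8^j/j! ≈ 0.7932.

0.7932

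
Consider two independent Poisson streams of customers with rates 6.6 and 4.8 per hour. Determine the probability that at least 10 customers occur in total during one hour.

Independent Poisson processes superpose: combined rate λ = 6.6 + 4.8 = 11.4 per hour.
So μ = 11.4.
P(N ≥ 10) = 1 − P(N ≤ 9) ≈ 0.7013.

0.7013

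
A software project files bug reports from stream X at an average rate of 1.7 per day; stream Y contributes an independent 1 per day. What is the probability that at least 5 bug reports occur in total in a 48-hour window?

0.6267

Independent Poisson processes superpose: combined rate λ = 1.7 + 1 = 2.7 per day.
Over the interval, μ = 2.7 × 2 = 5.4 (a 48-hour window = 2 days).
P(N ≥ 5) = 1 − P(N ≤ 4) ≈ 0.6267.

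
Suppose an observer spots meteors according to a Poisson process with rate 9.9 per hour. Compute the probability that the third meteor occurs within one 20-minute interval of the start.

Over the interval, μ = 9.9 × 1/3 = 3.3 (a 20-minute interval = 1/3 hours).
The third arrival falls in the interval iff at least 3 events occur there: P(S_3 ≤ t) = P(N ≥ 3) = 1 − P(N ≤ 2) ≈ 0.6406.

0.6406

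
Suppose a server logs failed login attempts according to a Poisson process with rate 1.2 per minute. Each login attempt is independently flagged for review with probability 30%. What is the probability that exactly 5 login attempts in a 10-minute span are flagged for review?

0.1377

Thinning: the login attempts that are flagged for review themselves form a Poisson process with rate 0.3 × 1.2 = 0.36 per minute.
Over the interval, μ = 0.36 × 10 = 3.6 (a 10-minute span = 10 minutes).
P(N = 5) = e^(−3.6) · 3.6^5/5! ≈ 0.1377.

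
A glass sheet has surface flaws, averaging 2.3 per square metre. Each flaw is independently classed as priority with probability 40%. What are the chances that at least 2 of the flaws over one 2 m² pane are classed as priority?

Thinning: the flaws that are classed as priority themselves form a Poisson process with rate 0.4 × 2.3 = 0.92 per square metre.
Over the interval, μ = 0.92 × 2 = 1.84 (a 2 m² pane = 2 square metres).
P(N ≥ 2) = 1 − P(N ≤ 1) ≈ 0.5490.

0.5490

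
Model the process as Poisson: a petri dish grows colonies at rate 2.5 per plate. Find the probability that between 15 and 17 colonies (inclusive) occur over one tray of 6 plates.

0.2832

Over the interval, μ = 2.5 × 6 = 15 (a tray of 6 plates = 6 plates).
P(15 ≤ N ≤ 17) = Σ_{j=15}^{17} e^(−15) · 15^j/j! ≈ 0.2832.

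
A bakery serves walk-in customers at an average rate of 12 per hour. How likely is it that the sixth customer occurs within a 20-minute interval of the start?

Over the interval, μ = 12 × 1/3 = 4 (a 20-minute interval = 1/3 hours).
The sixth arrival falls in the interval iff at least 6 events occur there: P(S_6 ≤ t) = P(N ≥ 6) = 1 − P(N ≤ 5) ≈ 0.2149.

0.2149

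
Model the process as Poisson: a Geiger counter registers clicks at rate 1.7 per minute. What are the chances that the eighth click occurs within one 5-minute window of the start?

Over the interval, μ = 1.7 × 5 = 8.5 (a 5-minute window = 5 minutes).
The eighth arrival falls in the interval iff at least 8 events occur there: P(S_8 ≤ t) = P(N ≥ 8) = 1 − P(N ≤ 7) ≈ 0.6144.

0.6144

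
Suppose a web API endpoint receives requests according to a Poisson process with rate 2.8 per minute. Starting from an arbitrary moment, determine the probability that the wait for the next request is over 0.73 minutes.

The wait for the next event is exponential with rate λ = 2.8 per minute.
P(T > 0.73) = e^(−λt) = e^(−2.8 × 0.73) = e^(−2.044) ≈ 0.1295.

0.1295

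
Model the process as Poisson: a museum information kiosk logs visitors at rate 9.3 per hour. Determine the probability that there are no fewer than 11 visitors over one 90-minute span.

Over the interval, μ = 9.3 × 1.5 = 13.95 (a 90-minute span = 1.5 hours).
P(N ≥ 11) = 1 − P(N ≤ 10) = 1 − Σ_{j=0}^{10} e^(−μ) μ^j/j! ≈ 0.8210.

0.8210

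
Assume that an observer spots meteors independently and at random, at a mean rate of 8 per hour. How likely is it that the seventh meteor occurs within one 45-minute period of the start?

0.3937

Over the interval, μ = 8 × 0.75 = 6 (a 45-minute period = 0.75 hours).
The seventh arrival falls in the interval iff at least 7 events occur there: P(S_7 ≤ t) = P(N ≥ 7) = 1 − P(N ≤ 6) ≈ 0.3937.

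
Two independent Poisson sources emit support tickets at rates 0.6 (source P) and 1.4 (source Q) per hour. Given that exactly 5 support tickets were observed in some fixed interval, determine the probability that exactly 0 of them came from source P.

Given the total, each event is independently from source P with probability p = λ_P/(λ_P+λ_Q) = 0.6/2 = 0.3000.
So K ~ Binomial(5, 0.6/2): P(K = 0) = C(5,0) · (0.6/2)^0 · (1.4/2)^5 ≈ 0.1681.

0.1681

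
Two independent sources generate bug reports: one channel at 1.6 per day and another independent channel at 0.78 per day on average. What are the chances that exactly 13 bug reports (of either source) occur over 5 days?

0.1046

Independent Poisson processes superpose: combined rate λ = 1.6 + 0.78 = 2.38 per day.
Over the interval, μ = 2.38 × 5 = 11.9 (5 days).
P(N = 13) = e^(−11.9) · 11.9^13/13! ≈ 0.1046.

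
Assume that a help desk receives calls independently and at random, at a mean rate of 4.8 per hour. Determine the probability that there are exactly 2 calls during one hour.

0.0948

With mean μ = 4.8 per hour,
P(N = 2) = e^(−μ) μ^2/2! = e^(−4.8) · 4.8^2/2 ≈ 0.0948.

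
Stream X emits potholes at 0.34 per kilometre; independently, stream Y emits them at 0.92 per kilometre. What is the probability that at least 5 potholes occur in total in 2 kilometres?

0.1115

Independent Poisson processes superpose: combined rate λ = 0.34 + 0.92 = 1.26 per kilometre.
Over the interval, μ = 1.26 × 2 = 2.52 (2 kilometres).
P(N ≥ 5) = 1 − P(N ≤ 4) ≈ 0.1115.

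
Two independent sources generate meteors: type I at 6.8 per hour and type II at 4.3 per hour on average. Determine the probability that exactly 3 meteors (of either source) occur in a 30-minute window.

Independent Poisson processes superpose: combined rate λ = 6.8 + 4.3 = 11.1 per hour.
Over the interval, μ = 11.1 × 0.5 = 5.55 (a 30-minute window = 0.5 hours).
P(N = 3) = e^(−5.55) · 5.55^3/3! ≈ 0.1108.

0.1108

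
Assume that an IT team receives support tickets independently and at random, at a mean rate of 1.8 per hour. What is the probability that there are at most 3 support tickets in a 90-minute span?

0.7141

Over the interval, μ = 1.8 × 1.5 = 2.7 (a 90-minute span = 1.5 hours).
P(N ≤ 3) = Σ_{j=0}^{3} e^(−μ) μ^j/j! ≈ 0.7141.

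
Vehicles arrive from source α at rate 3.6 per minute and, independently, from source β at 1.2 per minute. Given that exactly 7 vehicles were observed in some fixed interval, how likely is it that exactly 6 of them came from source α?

Given the total, each event is independently from source α with probability p = λ_α/(λ_α+λ_β) = 3.6/4.8 = 0.7500.
So K ~ Binomial(7, 3.6/4.8): P(K = 6) = C(7,6) · (3.6/4.8)^6 · (1.2/4.8)^1 ≈ 0.3115.

0.3115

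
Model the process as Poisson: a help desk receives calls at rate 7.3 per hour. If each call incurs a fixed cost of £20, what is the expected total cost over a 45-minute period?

E[N] = 7.3 × 0.75 = 5.475 (a 45-minute period = 0.75 hours); E[cost] = 5.475 × £20 = £109.5.

£109.5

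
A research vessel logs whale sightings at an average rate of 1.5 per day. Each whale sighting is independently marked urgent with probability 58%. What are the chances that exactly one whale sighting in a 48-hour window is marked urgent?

0.3054

Thinning: the whale sightings that are marked urgent themselves form a Poisson process with rate 0.58 × 1.5 = 0.87 per day.
Over the interval, μ = 0.87 × 2 = 1.74 (a 48-hour window = 2 days).
P(N = 1) = e^(−1.74) · 1.74^1/1! ≈ 0.3054.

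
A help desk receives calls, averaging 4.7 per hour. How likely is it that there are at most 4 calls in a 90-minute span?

Over the interval, μ = 4.7 × 1.5 = 7.05 (a 90-minute span = 1.5 hours).
P(N ≤ 4) = Σ_{j=0}^{4} e^(−μ) μ^j/j! ≈ 0.1685.

0.1685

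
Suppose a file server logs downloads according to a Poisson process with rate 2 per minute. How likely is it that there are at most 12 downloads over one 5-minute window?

0.7916

Over the interval, μ = 2 × 5 = 10 (a 5-minute window = 5 minutes).
P(N ≤ 12) = Σ_{j=0}^{12} e^(−μ) μ^j/j! ≈ 0.7916.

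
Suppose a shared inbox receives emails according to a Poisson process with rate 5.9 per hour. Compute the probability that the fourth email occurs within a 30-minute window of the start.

0.3416

Over the interval, μ = 5.9 × 0.5 = 2.95 (a 30-minute window = 0.5 hours).
The fourth arrival falls in the interval iff at least 4 events occur there: P(S_4 ≤ t) = P(N ≥ 4) = 1 − P(N ≤ 3) ≈ 0.3416.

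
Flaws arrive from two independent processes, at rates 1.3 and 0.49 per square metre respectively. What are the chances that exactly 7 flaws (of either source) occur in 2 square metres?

Independent Poisson processes superpose: combined rate λ = 1.3 + 0.49 = 1.79 per square metre.
Over the interval, μ = 1.79 × 2 = 3.58 (2 square metres).
P(N = 7) = e^(−3.58) · 3.58^7/7! ≈ 0.0417.

0.0417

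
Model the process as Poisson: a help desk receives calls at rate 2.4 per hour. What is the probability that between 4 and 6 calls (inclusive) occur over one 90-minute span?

Over the interval, μ = 2.4 × 1.5 = 3.6 (a 90-minute span = 1.5 hours).
P(4 ≤ N ≤ 6) = Σ_{j=4}^{6} e^(−3.6) · 3.6^j/j! ≈ 0.4115.

0.4115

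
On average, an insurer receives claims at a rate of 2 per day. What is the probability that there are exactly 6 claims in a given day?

0.0120

With mean μ = 2 per day,
P(N = 6) = e^(−μ) μ^6/6! = e^(−2) · 2^6/720 ≈ 0.0120.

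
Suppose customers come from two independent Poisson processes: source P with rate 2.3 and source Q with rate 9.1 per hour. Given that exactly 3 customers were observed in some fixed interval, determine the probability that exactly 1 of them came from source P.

Given the total, each event is independently from source P with probability p = λ_P/(λ_P+λ_Q) = 2.3/11.4 ≈ 0.2018.
So K ~ Binomial(3, 2.3/11.4): P(K = 1) = C(3,1) · (2.3/11.4)^1 · (9.1/11.4)^2 ≈ 0.3857.

0.3857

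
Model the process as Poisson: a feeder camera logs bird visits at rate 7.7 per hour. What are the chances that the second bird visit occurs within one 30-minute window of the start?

Over the interval, μ = 7.7 × 0.5 = 3.85 (a 30-minute window = 0.5 hours).
The second arrival falls in the interval iff at least 2 events occur there: P(S_2 ≤ t) = P(N ≥ 2) = 1 − P(N ≤ 1) ≈ 0.8968.

0.8968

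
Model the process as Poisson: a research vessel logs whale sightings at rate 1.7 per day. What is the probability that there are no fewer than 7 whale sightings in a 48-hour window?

0.0579

Over the interval, μ = 1.7 × 2 = 3.4 (a 48-hour window = 2 days).
P(N ≥ 7) = 1 − P(N ≤ 6) = 1 − Σ_{j=0}^{6} e^(−μ) μ^j/j! ≈ 0.0579.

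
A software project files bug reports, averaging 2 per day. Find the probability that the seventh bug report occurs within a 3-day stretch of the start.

Over the interval, μ = 2 × 3 = 6 (a 3-day stretch = 3 days).
The seventh arrival falls in the interval iff at least 7 events occur there: P(S_7 ≤ t) = P(N ≥ 7) = 1 − P(N ≤ 6) ≈ 0.3937.

0.3937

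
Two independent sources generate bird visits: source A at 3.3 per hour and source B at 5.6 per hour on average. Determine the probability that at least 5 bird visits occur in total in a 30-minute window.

Independent Poisson processes superpose: combined rate λ = 3.3 + 5.6 = 8.9 per hour.
Over the interval, μ = 8.9 × 0.5 = 4.45 (a 30-minute window = 0.5 hours).
P(N ≥ 5) = 1 − P(N ≤ 4) ≈ 0.4584.

0.4584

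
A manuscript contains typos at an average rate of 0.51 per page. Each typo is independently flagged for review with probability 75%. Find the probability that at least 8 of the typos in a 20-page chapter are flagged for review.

Thinning: the typos that are flagged for review themselves form a Poisson process with rate 0.75 × 0.51 = 0.3825 per page.
Over the interval, μ = 0.3825 × 20 = 7.65 (a 20-page chapter = 20 pages).
P(N ≥ 8) = 1 − P(N ≤ 7) ≈ 0.4972.

0.4972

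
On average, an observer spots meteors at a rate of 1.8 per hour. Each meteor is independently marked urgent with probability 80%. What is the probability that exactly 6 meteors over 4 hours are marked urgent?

0.1598

Thinning: the meteors that are marked urgent themselves form a Poisson process with rate 0.8 × 1.8 = 1.44 per hour.
Over the interval, μ = 1.44 × 4 = 5.76 (4 hours).
P(N = 6) = e^(−5.76) · 5.76^6/6! ≈ 0.1598.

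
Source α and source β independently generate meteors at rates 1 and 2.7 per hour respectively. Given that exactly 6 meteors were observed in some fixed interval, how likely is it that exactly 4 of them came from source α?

Given the total, each event is independently from source α with probability p = λ_α/(λ_α+λ_β) = 1/3.7 ≈ 0.2703.
So K ~ Binomial(6, 1/3.7): P(K = 4) = C(6,4) · (1/3.7)^4 · (2.7/3.7)^2 ≈ 0.0426.

0.0426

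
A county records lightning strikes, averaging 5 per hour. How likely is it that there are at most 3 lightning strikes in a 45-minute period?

Over the interval, μ = 5 × 0.75 = 3.75 (a 45-minute period = 0.75 hours).
P(N ≤ 3) = Σ_{j=0}^{3} e^(−μ) μ^j/j! ≈ 0.4838.

0.4838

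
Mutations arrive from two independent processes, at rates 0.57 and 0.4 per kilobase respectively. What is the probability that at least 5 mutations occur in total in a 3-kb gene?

0.1698

Independent Poisson processes superpose: combined rate λ = 0.57 + 0.4 = 0.97 per kilobase.
Over the interval, μ = 0.97 × 3 = 2.91 (a 3-kb gene = 3 kilobases).
P(N ≥ 5) = 1 − P(N ≤ 4) ≈ 0.1698.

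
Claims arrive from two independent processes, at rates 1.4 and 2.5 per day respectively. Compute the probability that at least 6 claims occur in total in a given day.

0.1994

Independent Poisson processes superpose: combined rate λ = 1.4 + 2.5 = 3.9 per day.
So μ = 3.9.
P(N ≥ 6) = 1 − P(N ≤ 5) ≈ 0.1994.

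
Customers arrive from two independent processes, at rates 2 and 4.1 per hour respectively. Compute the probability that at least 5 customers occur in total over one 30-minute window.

0.1932

Independent Poisson processes superpose: combined rate λ = 2 + 4.1 = 6.1 per hour.
Over the interval, μ = 6.1 × 0.5 = 3.05 (a 30-minute window = 0.5 hours).
P(N ≥ 5) = 1 − P(N ≤ 4) ≈ 0.1932.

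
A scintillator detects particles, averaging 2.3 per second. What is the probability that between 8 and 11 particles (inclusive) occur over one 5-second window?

Over the interval, μ = 2.3 × 5 = 11.5 (a 5-second window = 5 seconds).
P(8 ≤ N ≤ 11) = Σ_{j=8}^{11} e^(−11.5) · 11.5^j/j! ≈ 0.4061.

0.4061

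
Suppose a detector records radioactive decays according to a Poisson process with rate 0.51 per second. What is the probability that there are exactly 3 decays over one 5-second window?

0.2158

Over the interval, μ = 0.51 × 5 = 2.55 (a 5-second window = 5 seconds).
P(N = 3) = e^(−μ) μ^3/3! = e^(−2.55) · 2.55^3/6 ≈ 0.2158.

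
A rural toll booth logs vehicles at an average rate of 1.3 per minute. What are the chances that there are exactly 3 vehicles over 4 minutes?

0.1293

Over the interval, μ = 1.3 × 4 = 5.2 (4 minutes).
P(N = 3) = e^(−μ) μ^3/3! = e^(−5.2) · 5.2^3/6 ≈ 0.1293.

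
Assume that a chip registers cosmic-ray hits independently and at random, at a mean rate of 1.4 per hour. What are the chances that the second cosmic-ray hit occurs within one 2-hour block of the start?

Over the interval, μ = 1.4 × 2 = 2.8 (a 2-hour block = 2 hours).
The second arrival falls in the interval iff at least 2 events occur there: P(S_2 ≤ t) = P(N ≥ 2) = 1 − P(N ≤ 1) ≈ 0.7689.

0.7689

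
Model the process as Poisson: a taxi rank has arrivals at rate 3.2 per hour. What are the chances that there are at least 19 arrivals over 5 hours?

0.2577

Over the interval, μ = 3.2 × 5 = 16 (5 hours).
P(N ≥ 19) = 1 − P(N ≤ 18) = 1 − Σ_{j=0}^{18} e^(−μ) μ^j/j! ≈ 0.2577.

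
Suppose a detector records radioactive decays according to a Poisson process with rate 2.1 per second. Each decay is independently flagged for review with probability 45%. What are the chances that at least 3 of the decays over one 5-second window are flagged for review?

Thinning: the decays that are flagged for review themselves form a Poisson process with rate 0.45 × 2.1 = 0.945 per second.
Over the interval, μ = 0.945 × 5 = 4.725 (a 5-second window = 5 seconds).
P(N ≥ 3) = 1 − P(N ≤ 2) ≈ 0.8502.

0.8502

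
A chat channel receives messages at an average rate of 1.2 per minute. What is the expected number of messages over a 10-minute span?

12

E[N] = λt = 1.2 × 10 = 12 (a 10-minute span = 10 minutes).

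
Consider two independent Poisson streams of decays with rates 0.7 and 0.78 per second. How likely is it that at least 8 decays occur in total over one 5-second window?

0.4607

Independent Poisson processes superpose: combined rate λ = 0.7 + 0.78 = 1.48 per second.
Over the interval, μ = 1.48 × 5 = 7.4 (a 5-second window = 5 seconds).
P(N ≥ 8) = 1 − P(N ≤ 7) ≈ 0.4607.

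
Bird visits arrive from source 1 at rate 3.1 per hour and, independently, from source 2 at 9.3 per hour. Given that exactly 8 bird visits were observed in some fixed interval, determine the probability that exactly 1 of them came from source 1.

Given the total, each event is independently from source 1 with probability p = λ_1/(λ_1+λ_2) = 3.1/12.4 = 0.2500.
So K ~ Binomial(8, 3.1/12.4): P(K = 1) = C(8,1) · (3.1/12.4)^1 · (9.3/12.4)^7 ≈ 0.2670.

0.2670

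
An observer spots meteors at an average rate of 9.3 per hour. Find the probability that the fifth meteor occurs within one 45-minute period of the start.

0.8247

Over the interval, μ = 9.3 × 0.75 = 6.975 (a 45-minute period = 0.75 hours).
The fifth arrival falls in the interval iff at least 5 events occur there: P(S_5 ≤ t) = P(N ≥ 5) = 1 − P(N ≤ 4) ≈ 0.8247.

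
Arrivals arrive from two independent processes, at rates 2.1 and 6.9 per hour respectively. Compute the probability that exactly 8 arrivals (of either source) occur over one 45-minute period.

Independent Poisson processes superpose: combined rate λ = 2.1 + 6.9 = 9 per hour.
Over the interval, μ = 9 × 0.75 = 6.75 (a 45-minute period = 0.75 hours).
P(N = 8) = e^(−6.75) · 6.75^8/8! ≈ 0.1251.

0.1251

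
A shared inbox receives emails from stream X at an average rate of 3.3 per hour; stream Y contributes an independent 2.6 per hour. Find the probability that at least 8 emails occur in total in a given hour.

0.2424

Independent Poisson processes superpose: combined rate λ = 3.3 + 2.6 = 5.9 per hour.
So μ = 5.9.
P(N ≥ 8) = 1 − P(N ≤ 7) ≈ 0.2424.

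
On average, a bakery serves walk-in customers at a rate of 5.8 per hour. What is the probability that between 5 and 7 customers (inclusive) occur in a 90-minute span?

0.2942

Over the interval, μ = 5.8 × 1.5 = 8.7 (a 90-minute span = 1.5 hours).
P(5 ≤ N ≤ 7) = Σ_{j=5}^{7} e^(−8.7) · 8.7^j/j! ≈ 0.2942.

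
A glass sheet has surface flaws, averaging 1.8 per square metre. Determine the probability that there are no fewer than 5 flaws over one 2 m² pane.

0.2936

Over the interval, μ = 1.8 × 2 = 3.6 (a 2 m² pane = 2 square metres).
P(N ≥ 5) = 1 − P(N ≤ 4) = 1 − Σ_{j=0}^{4} e^(−μ) μ^j/j! ≈ 0.2936.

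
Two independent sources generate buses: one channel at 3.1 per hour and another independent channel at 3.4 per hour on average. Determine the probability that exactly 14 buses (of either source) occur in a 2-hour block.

Independent Poisson processes superpose: combined rate λ = 3.1 + 3.4 = 6.5 per hour.
Over the interval, μ = 6.5 × 2 = 13 (a 2-hour block = 2 hours).
P(N = 14) = e^(−13) · 13^14/14! ≈ 0.1021.

0.1021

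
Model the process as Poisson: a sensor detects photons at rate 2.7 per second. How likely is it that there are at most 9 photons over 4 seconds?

Over the interval, μ = 2.7 × 4 = 10.8 (4 seconds).
P(N ≤ 9) = Σ_{j=0}^{9} e^(−μ) μ^j/j! ≈ 0.3626.

0.3626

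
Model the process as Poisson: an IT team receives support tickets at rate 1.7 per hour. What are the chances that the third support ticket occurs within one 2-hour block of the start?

Over the interval, μ = 1.7 × 2 = 3.4 (a 2-hour block = 2 hours).
The third arrival falls in the interval iff at least 3 events occur there: P(S_3 ≤ t) = P(N ≥ 3) = 1 − P(N ≤ 2) ≈ 0.6603.

0.6603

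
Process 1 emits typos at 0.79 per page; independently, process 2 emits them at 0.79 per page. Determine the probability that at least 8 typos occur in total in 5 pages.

0.5330

Independent Poisson processes superpose: combined rate λ = 0.79 + 0.79 = 1.58 per page.
Over the interval, μ = 1.58 × 5 = 7.9 (5 pages).
P(N ≥ 8) = 1 − P(N ≤ 7) ≈ 0.5330.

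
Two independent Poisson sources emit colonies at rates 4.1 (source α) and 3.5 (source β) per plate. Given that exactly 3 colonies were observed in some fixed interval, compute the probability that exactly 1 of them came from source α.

Given the total, each event is independently from source α with probability p = λ_α/(λ_α+λ_β) = 4.1/7.6 ≈ 0.5395.
So K ~ Binomial(3, 4.1/7.6): P(K = 1) = C(3,1) · (4.1/7.6)^1 · (3.5/7.6)^2 ≈ 0.3432.

0.3432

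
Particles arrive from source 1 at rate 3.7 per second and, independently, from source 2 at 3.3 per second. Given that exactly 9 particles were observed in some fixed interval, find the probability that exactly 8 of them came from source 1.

Given the total, each event is independently from source 1 with probability p = λ_1/(λ_1+λ_2) = 3.7/7 ≈ 0.5286.
So K ~ Binomial(9, 3.7/7): P(K = 8) = C(9,8) · (3.7/7)^8 · (3.3/7)^1 ≈ 0.0259.

0.0259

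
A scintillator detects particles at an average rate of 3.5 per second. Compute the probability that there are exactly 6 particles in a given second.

0.0771

With mean μ = 3.5 per second,
P(N = 6) = e^(−μ) μ^6/6! = e^(−3.5) · 3.5^6/720 ≈ 0.0771.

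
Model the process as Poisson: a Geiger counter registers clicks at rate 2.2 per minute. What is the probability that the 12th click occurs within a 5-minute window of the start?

0.4207

Over the interval, μ = 2.2 × 5 = 11 (a 5-minute window = 5 minutes).
The 12th arrival falls in the interval iff at least 12 events occur there: P(S_12 ≤ t) = P(N ≥ 12) = 1 − P(N ≤ 11) ≈ 0.4207.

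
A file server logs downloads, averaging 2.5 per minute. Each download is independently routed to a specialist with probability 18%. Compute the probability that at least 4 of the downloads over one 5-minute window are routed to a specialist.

Thinning: the downloads that are routed to a specialist themselves form a Poisson process with rate 0.18 × 2.5 = 0.45 per minute.
Over the interval, μ = 0.45 × 5 = 2.25 (a 5-minute window = 5 minutes).
P(N ≥ 4) = 1 − P(N ≤ 3) ≈ 0.1906.

0.1906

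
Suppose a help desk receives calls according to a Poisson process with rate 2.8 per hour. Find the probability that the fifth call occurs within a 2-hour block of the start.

Over the interval, μ = 2.8 × 2 = 5.6 (a 2-hour block = 2 hours).
The fifth arrival falls in the interval iff at least 5 events occur there: P(S_5 ≤ t) = P(N ≥ 5) = 1 − P(N ≤ 4) ≈ 0.6578.

0.6578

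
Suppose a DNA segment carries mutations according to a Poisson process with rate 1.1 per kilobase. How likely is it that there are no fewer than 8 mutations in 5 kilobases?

Over the interval, μ = 1.1 × 5 = 5.5 (5 kilobases).
P(N ≥ 8) = 1 − P(N ≤ 7) = 1 − Σ_{j=0}^{7} e^(−μ) μ^j/j! ≈ 0.1905.

0.1905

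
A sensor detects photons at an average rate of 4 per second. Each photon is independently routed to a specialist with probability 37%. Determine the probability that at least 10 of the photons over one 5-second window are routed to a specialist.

Thinning: the photons that are routed to a specialist themselves form a Poisson process with rate 0.37 × 4 = 1.48 per second.
Over the interval, μ = 1.48 × 5 = 7.4 (a 5-second window = 5 seconds).
P(N ≥ 10) = 1 − P(N ≤ 9) ≈ 0.2123.

0.2123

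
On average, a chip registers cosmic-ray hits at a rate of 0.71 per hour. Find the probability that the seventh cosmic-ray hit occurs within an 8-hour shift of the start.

0.3424

Over the interval, μ = 0.71 × 8 = 5.68 (an 8-hour shift = 8 hours).
The seventh arrival falls in the interval iff at least 7 events occur there: P(S_7 ≤ t) = P(N ≥ 7) = 1 − P(N ≤ 6) ≈ 0.3424.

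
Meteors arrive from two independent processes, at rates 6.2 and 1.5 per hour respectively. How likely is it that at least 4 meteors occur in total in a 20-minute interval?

Independent Poisson processes superpose: combined rate λ = 6.2 + 1.5 = 7.7 per hour.
Over the interval, μ = 7.7 × 1/3 ≈ 2.56667 (a 20-minute interval = 1/3 hours).
P(N ≥ 4) = 1 − P(N ≤ 3) ≈ 0.2568.

0.2568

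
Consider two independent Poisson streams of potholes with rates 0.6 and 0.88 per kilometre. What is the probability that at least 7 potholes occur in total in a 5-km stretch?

Independent Poisson processes superpose: combined rate λ = 0.6 + 0.88 = 1.48 per kilometre.
Over the interval, μ = 1.48 × 5 = 7.4 (a 5-km stretch = 5 kilometres).
P(N ≥ 7) = 1 − P(N ≤ 6) ≈ 0.6080.

0.6080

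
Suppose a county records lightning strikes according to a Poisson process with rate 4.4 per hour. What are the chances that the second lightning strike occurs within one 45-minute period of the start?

0.8414

Over the interval, μ = 4.4 × 0.75 = 3.3 (a 45-minute period = 0.75 hours).
The second arrival falls in the interval iff at least 2 events occur there: P(S_2 ≤ t) = P(N ≥ 2) = 1 − P(N ≤ 1) ≈ 0.8414.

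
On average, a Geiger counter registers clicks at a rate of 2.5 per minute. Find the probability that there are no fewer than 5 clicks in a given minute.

With mean μ = 2.5 per minute,
P(N ≥ 5) = 1 − P(N ≤ 4) = 1 − Σ_{j=0}^{4} e^(−μ) μ^j/j! ≈ 0.1088.

0.1088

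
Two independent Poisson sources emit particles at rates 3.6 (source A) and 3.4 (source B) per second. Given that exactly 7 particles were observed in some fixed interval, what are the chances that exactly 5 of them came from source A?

Given the total, each event is independently from source A with probability p = λ_A/(λ_A+λ_B) = 3.6/7 ≈ 0.5143.
So K ~ Binomial(7, 3.6/7): P(K = 5) = C(7,5) · (3.6/7)^5 · (3.4/7)^2 ≈ 0.1782.

0.1782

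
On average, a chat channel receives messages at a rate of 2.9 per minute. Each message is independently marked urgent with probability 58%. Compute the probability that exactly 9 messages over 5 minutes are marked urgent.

Thinning: the messages that are marked urgent themselves form a Poisson process with rate 0.58 × 2.9 = 1.682 per minute.
Over the interval, μ = 1.682 × 5 = 8.41 (5 minutes).
P(N = 9) = e^(−8.41) · 8.41^9/9! ≈ 0.1291.

0.1291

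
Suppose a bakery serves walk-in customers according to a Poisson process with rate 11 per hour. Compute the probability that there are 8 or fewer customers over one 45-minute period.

Over the interval, μ = 11 × 0.75 = 8.25 (a 45-minute period = 0.75 hours).
P(N ≤ 8) = Σ_{j=0}^{8} e^(−μ) μ^j/j! ≈ 0.5577.

0.5577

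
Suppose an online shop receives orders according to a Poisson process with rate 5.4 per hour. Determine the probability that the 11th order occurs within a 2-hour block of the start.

0.5160

Over the interval, μ = 5.4 × 2 = 10.8 (a 2-hour block = 2 hours).
The 11th arrival falls in the interval iff at least 11 events occur there: P(S_11 ≤ t) = P(N ≥ 11) = 1 − P(N ≤ 10) ≈ 0.5160.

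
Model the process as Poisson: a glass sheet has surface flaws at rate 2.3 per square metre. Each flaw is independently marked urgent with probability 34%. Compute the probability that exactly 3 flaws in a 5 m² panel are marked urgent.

Thinning: the flaws that are marked urgent themselves form a Poisson process with rate 0.34 × 2.3 = 0.782 per square metre.
Over the interval, μ = 0.782 × 5 = 3.91 (a 5 m² panel = 5 square metres).
P(N = 3) = e^(−3.91) · 3.91^3/3! ≈ 0.1997.

0.1997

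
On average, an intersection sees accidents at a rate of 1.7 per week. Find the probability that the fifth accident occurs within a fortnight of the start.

0.2558

Over the interval, μ = 1.7 × 2 = 3.4 (a fortnight = 2 weeks).
The fifth arrival falls in the interval iff at least 5 events occur there: P(S_5 ≤ t) = P(N ≥ 5) = 1 − P(N ≤ 4) ≈ 0.2558.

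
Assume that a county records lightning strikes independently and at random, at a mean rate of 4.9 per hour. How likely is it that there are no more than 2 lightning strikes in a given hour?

With mean μ = 4.9 per hour,
P(N ≤ 2) = Σ_{j=0}^{2} e^(−μ) μ^j/j! ≈ 0.1333.

0.1333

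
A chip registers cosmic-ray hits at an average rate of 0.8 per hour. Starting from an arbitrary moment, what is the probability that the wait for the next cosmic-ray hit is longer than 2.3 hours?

The wait for the next event is exponential with rate λ = 0.8 per hour.
P(T > 2.3) = e^(−λt) = e^(−0.8 × 2.3) = e^(−1.84) ≈ 0.1588.

0.1588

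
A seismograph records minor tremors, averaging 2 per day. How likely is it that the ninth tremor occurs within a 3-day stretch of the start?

0.1528

Over the interval, μ = 2 × 3 = 6 (a 3-day stretch = 3 days).
The ninth arrival falls in the interval iff at least 9 events occur there: P(S_9 ≤ t) = P(N ≥ 9) = 1 − P(N ≤ 8) ≈ 0.1528.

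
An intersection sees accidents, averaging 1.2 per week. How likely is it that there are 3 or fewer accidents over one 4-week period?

Over the interval, μ = 1.2 × 4 = 4.8 (a 4-week period = 4 weeks).
P(N ≤ 3) = Σ_{j=0}^{3} e^(−μ) μ^j/j! ≈ 0.2942.

0.2942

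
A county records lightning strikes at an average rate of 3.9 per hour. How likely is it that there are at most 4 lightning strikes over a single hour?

0.6484

With mean μ = 3.9 per hour,
P(N ≤ 4) = Σ_{j=0}^{4} e^(−μ) μ^j/j! ≈ 0.6484.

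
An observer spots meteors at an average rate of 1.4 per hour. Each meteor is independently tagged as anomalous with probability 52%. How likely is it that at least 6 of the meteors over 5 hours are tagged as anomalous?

0.1614

Thinning: the meteors that are tagged as anomalous themselves form a Poisson process with rate 0.52 × 1.4 = 0.728 per hour.
Over the interval, μ = 0.728 × 5 = 3.64 (5 hours).
P(N ≥ 6) = 1 − P(N ≤ 5) ≈ 0.1614.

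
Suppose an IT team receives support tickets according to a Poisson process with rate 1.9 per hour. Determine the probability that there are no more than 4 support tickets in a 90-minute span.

Over the interval, μ = 1.9 × 1.5 = 2.85 (a 90-minute span = 1.5 hours).
P(N ≤ 4) = Σ_{j=0}^{4} e^(−μ) μ^j/j! ≈ 0.8398.

0.8398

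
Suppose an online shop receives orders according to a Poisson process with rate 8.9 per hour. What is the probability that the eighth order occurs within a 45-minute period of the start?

Over the interval, μ = 8.9 × 0.75 = 6.675 (a 45-minute period = 0.75 hours).
The eighth arrival falls in the interval iff at least 8 events occur there: P(S_8 ≤ t) = P(N ≥ 8) = 1 − P(N ≤ 7) ≈ 0.3530.

0.3530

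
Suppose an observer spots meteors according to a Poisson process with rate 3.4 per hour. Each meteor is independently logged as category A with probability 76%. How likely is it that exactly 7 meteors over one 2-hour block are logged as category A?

0.1113

Thinning: the meteors that are logged as category A themselves form a Poisson process with rate 0.76 × 3.4 = 2.584 per hour.
Over the interval, μ = 2.584 × 2 = 5.168 (a 2-hour block = 2 hours).
P(N = 7) = e^(−5.168) · 5.168^7/7! ≈ 0.1113.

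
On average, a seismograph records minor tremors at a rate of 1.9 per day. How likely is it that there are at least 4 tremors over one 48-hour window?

Over the interval, μ = 1.9 × 2 = 3.8 (a 48-hour window = 2 days).
P(N ≥ 4) = 1 − P(N ≤ 3) = 1 − Σ_{j=0}^{3} e^(−μ) μ^j/j! ≈ 0.5265.

0.5265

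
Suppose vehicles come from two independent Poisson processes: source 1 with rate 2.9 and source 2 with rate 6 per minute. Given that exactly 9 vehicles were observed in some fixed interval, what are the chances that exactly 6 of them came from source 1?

Given the total, each event is independently from source 1 with probability p = λ_1/(λ_1+λ_2) = 2.9/8.9 ≈ 0.3258.
So K ~ Binomial(9, 2.9/8.9): P(K = 6) = C(9,6) · (2.9/8.9)^6 · (6/8.9)^3 ≈ 0.0308.

0.0308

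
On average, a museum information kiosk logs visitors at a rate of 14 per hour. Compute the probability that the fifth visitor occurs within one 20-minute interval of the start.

Over the interval, μ = 14 × 1/3 ≈ 4.66667 (a 20-minute interval = 1/3 hours).
The fifth arrival falls in the interval iff at least 5 events occur there: P(S_5 ≤ t) = P(N ≥ 5) = 1 − P(N ≤ 4) ≈ 0.4992.

0.4992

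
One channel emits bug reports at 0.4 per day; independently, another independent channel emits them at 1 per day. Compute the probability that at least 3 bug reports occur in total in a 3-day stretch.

Independent Poisson processes superpose: combined rate λ = 0.4 + 1 = 1.4 per day.
Over the interval, μ = 1.4 × 3 = 4.2 (a 3-day stretch = 3 days).
P(N ≥ 3) = 1 − P(N ≤ 2) ≈ 0.7898.

0.7898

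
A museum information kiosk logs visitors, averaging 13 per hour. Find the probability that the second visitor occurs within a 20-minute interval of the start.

0.9300

Over the interval, μ = 13 × 1/3 ≈ 4.33333 (a 20-minute interval = 1/3 hours).
The second arrival falls in the interval iff at least 2 events occur there: P(S_2 ≤ t) = P(N ≥ 2) = 1 − P(N ≤ 1) ≈ 0.9300.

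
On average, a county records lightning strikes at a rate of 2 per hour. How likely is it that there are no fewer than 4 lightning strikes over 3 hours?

0.8488

Over the interval, μ = 2 × 3 = 6 (3 hours).
P(N ≥ 4) = 1 − P(N ≤ 3) = 1 − Σ_{j=0}^{3} e^(−μ) μ^j/j! ≈ 0.8488.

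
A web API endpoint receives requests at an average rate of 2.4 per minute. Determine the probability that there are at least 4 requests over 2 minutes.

Over the interval, μ = 2.4 × 2 = 4.8 (2 minutes).
P(N ≥ 4) = 1 − P(N ≤ 3) = 1 − Σ_{j=0}^{3} e^(−μ) μ^j/j! ≈ 0.7058.

0.7058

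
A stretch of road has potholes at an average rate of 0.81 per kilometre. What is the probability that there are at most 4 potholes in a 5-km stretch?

Over the interval, μ = 0.81 × 5 = 4.05 (a 5-km stretch = 5 kilometres).
P(N ≤ 4) = Σ_{j=0}^{4} e^(−μ) μ^j/j! ≈ 0.6191.

0.6191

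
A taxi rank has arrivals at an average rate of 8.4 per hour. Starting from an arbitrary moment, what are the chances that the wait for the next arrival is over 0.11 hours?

The wait for the next event is exponential with rate λ = 8.4 per hour.
P(T > 0.11) = e^(−λt) = e^(−8.4 × 0.11) = e^(−0.924) ≈ 0.3969.

0.3969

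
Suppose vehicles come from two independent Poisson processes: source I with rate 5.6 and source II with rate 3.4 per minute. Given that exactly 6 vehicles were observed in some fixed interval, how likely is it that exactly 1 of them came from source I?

Given the total, each event is independently from source I with probability p = λ_I/(λ_I+λ_II) = 5.6/9 ≈ 0.6222.
So K ~ Binomial(6, 5.6/9): P(K = 1) = C(6,1) · (5.6/9)^1 · (3.4/9)^5 ≈ 0.0287.

0.0287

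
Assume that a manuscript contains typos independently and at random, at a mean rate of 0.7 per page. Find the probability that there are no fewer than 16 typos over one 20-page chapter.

Over the interval, μ = 0.7 × 20 = 14 (a 20-page chapter = 20 pages).
P(N ≥ 16) = 1 − P(N ≤ 15) = 1 − Σ_{j=0}^{15} e^(−μ) μ^j/j! ≈ 0.3306.

0.3306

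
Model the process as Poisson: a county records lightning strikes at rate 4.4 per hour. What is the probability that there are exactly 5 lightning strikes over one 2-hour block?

Over the interval, μ = 4.4 × 2 = 8.8 (a 2-hour block = 2 hours).
P(N = 5) = e^(−μ) μ^5/5! = e^(−8.8) · 8.8^5/120 ≈ 0.0663.

0.0663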